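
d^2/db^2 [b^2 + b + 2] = 2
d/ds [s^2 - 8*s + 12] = 2*s - 8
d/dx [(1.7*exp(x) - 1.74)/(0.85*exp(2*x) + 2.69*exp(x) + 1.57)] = (-1.445*exp(2*x) + 2.958*exp(x) + 7.3496)*exp(x)/(0.7225*exp(4*x) + 4.573*exp(3*x) + 9.9051*exp(2*x) + 8.4466*exp(x) + 2.4649)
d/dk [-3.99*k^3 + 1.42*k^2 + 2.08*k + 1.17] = -11.97*k^2 + 2.84*k + 2.08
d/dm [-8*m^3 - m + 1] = -24*m^2 - 1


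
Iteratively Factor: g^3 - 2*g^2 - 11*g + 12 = (g - 1)*(g^2 - g - 12) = (g - 4)*(g - 1)*(g + 3)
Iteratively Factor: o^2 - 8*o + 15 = (o - 5)*(o - 3)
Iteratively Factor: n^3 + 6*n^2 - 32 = (n + 4)*(n^2 + 2*n - 8) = (n - 2)*(n + 4)*(n + 4)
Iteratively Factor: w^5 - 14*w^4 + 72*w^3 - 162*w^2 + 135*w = (w - 3)*(w^4 - 11*w^3 + 39*w^2 - 45*w) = (w - 3)^2*(w^3 - 8*w^2 + 15*w) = w*(w - 3)^2*(w^2 - 8*w + 15) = w*(w - 5)*(w - 3)^2*(w - 3)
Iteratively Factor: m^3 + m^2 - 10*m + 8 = (m - 2)*(m^2 + 3*m - 4) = (m - 2)*(m - 1)*(m + 4)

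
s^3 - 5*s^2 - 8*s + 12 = (s - 6)*(s - 1)*(s + 2)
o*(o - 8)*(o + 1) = o^3 - 7*o^2 - 8*o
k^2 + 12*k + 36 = (k + 6)^2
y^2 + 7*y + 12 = (y + 3)*(y + 4)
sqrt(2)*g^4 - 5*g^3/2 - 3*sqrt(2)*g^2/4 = g^2*(g - 3*sqrt(2)/2)*(sqrt(2)*g + 1/2)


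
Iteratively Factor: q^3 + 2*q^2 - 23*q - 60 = (q + 3)*(q^2 - q - 20) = (q - 5)*(q + 3)*(q + 4)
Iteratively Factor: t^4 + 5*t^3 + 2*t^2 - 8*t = (t + 4)*(t^3 + t^2 - 2*t) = (t - 1)*(t + 4)*(t^2 + 2*t) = (t - 1)*(t + 2)*(t + 4)*(t)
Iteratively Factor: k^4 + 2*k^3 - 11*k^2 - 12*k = (k + 1)*(k^3 + k^2 - 12*k) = k*(k + 1)*(k^2 + k - 12) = k*(k + 1)*(k + 4)*(k - 3)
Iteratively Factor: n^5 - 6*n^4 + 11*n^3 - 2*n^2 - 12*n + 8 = (n - 2)*(n^4 - 4*n^3 + 3*n^2 + 4*n - 4) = (n - 2)^2*(n^3 - 2*n^2 - n + 2) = (n - 2)^2*(n - 1)*(n^2 - n - 2) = (n - 2)^2*(n - 1)*(n + 1)*(n - 2)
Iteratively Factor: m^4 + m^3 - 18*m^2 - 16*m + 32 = (m + 2)*(m^3 - m^2 - 16*m + 16) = (m + 2)*(m + 4)*(m^2 - 5*m + 4) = (m - 1)*(m + 2)*(m + 4)*(m - 4)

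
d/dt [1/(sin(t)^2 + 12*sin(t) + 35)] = -2*(sin(t) + 6)*cos(t)/(sin(t)^2 + 12*sin(t) + 35)^2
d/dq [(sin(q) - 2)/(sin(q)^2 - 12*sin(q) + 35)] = (4*sin(q) + cos(q)^2 + 10)*cos(q)/(sin(q)^2 - 12*sin(q) + 35)^2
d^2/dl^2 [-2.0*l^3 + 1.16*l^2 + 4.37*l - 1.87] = 2.32 - 12.0*l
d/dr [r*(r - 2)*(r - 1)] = 3*r^2 - 6*r + 2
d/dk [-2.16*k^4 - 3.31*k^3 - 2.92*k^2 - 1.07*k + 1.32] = -8.64*k^3 - 9.93*k^2 - 5.84*k - 1.07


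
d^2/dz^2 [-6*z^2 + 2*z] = -12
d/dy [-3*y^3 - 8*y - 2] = -9*y^2 - 8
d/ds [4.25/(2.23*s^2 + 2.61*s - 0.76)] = (-18.955*s - 11.0925)/(2.23*s^2 + 2.61*s - 0.76)^2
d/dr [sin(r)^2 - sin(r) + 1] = sin(2*r) - cos(r)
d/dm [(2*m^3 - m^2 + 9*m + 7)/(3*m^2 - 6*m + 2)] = (6*m^4 - 24*m^3 - 9*m^2 - 46*m + 60)/(9*m^4 - 36*m^3 + 48*m^2 - 24*m + 4)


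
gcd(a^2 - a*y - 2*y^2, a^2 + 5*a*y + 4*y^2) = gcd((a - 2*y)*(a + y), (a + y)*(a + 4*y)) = a + y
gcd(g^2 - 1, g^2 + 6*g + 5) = g + 1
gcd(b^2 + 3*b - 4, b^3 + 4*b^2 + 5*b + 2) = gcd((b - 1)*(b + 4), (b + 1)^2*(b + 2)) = 1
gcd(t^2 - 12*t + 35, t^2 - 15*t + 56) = t - 7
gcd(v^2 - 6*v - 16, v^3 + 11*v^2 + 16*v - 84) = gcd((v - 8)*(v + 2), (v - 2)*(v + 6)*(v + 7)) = 1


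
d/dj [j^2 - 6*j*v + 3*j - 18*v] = 2*j - 6*v + 3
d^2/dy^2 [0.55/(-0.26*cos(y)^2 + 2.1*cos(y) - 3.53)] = (0.14872*(1 - cos(y)^2)^2 - 0.9009*cos(y)^3 + 0.4807*cos(y)^2 + 5.87895*cos(y) - 3.99014)/(0.26*cos(y)^2 - 2.1*cos(y) + 3.53)^3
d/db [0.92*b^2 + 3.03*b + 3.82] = 1.84*b + 3.03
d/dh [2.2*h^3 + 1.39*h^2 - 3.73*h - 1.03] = 6.6*h^2 + 2.78*h - 3.73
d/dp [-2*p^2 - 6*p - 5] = -4*p - 6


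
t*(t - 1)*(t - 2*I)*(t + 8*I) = t^4 - t^3 + 6*I*t^3 + 16*t^2 - 6*I*t^2 - 16*t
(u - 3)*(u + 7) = u^2 + 4*u - 21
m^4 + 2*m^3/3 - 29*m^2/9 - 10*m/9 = m*(m - 5/3)*(m + 1/3)*(m + 2)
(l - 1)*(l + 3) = l^2 + 2*l - 3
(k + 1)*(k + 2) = k^2 + 3*k + 2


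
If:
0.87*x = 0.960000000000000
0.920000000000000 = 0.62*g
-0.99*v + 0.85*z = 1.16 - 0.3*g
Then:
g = 1.48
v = 0.858585858585859*z - 0.722059302704464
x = 1.10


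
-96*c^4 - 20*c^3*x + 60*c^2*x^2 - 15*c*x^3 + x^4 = (-8*c + x)*(-6*c + x)*(-2*c + x)*(c + x)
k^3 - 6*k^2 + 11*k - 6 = (k - 3)*(k - 2)*(k - 1)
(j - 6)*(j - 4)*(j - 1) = j^3 - 11*j^2 + 34*j - 24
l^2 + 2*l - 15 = (l - 3)*(l + 5)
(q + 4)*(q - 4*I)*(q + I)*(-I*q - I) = -I*q^4 - 3*q^3 - 5*I*q^3 - 15*q^2 - 8*I*q^2 - 12*q - 20*I*q - 16*I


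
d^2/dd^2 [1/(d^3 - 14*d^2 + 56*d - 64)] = 2*((14 - 3*d)*(d^3 - 14*d^2 + 56*d - 64) + (3*d^2 - 28*d + 56)^2)/(d^3 - 14*d^2 + 56*d - 64)^3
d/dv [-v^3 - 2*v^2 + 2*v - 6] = -3*v^2 - 4*v + 2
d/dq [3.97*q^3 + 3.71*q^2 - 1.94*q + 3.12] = 11.91*q^2 + 7.42*q - 1.94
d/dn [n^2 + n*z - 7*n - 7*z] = 2*n + z - 7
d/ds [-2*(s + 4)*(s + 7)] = -4*s - 22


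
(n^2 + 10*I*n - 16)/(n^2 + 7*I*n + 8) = (n + 2*I)/(n - I)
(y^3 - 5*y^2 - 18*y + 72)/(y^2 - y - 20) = (y^2 - 9*y + 18)/(y - 5)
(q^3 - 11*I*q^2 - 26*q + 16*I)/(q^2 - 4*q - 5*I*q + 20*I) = (q^3 - 11*I*q^2 - 26*q + 16*I)/(q^2 - 4*q - 5*I*q + 20*I)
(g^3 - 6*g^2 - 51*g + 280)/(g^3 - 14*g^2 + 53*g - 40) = (g + 7)/(g - 1)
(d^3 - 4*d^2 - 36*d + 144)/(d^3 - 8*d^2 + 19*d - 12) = (d^2 - 36)/(d^2 - 4*d + 3)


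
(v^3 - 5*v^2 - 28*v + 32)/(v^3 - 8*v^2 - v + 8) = (v + 4)/(v + 1)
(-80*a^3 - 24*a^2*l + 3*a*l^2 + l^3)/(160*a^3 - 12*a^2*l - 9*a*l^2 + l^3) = (-4*a - l)/(8*a - l)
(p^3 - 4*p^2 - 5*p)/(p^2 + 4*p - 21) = p*(p^2 - 4*p - 5)/(p^2 + 4*p - 21)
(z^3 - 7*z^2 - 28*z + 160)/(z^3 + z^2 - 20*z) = (z - 8)/z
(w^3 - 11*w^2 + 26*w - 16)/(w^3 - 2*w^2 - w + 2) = (w - 8)/(w + 1)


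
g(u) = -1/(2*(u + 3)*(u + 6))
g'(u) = 1/(2*(u + 3)*(u + 6)^2) + 1/(2*(u + 3)^2*(u + 6)) = (u + 9/2)/((u + 3)^2*(u + 6)^2)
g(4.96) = -0.01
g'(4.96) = 0.00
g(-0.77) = -0.04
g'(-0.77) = 0.03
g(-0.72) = -0.04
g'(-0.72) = 0.03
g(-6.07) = -2.33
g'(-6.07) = -34.00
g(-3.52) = 0.39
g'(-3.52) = 0.59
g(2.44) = -0.01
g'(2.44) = 0.00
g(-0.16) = -0.03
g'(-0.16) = 0.02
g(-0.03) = -0.03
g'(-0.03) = 0.01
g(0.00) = -0.03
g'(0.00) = 0.01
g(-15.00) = 0.00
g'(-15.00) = 0.00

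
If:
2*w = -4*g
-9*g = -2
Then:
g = 2/9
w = -4/9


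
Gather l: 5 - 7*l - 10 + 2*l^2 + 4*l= 2*l^2 - 3*l - 5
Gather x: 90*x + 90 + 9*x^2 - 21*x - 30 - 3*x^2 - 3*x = 6*x^2 + 66*x + 60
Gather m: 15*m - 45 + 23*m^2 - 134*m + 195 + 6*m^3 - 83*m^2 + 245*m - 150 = 6*m^3 - 60*m^2 + 126*m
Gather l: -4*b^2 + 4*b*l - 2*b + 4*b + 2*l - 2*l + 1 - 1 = -4*b^2 + 4*b*l + 2*b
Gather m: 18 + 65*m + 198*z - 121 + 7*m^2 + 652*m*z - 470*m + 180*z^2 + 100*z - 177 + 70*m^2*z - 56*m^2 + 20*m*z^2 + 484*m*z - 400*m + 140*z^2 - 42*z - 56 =m^2*(70*z - 49) + m*(20*z^2 + 1136*z - 805) + 320*z^2 + 256*z - 336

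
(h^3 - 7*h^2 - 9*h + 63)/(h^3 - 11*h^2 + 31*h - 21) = (h + 3)/(h - 1)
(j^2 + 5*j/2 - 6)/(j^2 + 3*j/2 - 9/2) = (j + 4)/(j + 3)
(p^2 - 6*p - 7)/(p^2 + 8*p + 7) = (p - 7)/(p + 7)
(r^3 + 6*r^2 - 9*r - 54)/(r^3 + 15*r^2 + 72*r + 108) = (r - 3)/(r + 6)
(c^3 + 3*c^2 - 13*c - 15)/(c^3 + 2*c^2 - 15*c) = (c + 1)/c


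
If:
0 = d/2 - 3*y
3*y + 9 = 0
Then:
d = -18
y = -3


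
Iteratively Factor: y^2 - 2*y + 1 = (y - 1)*(y - 1)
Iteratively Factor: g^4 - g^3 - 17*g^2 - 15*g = (g - 5)*(g^3 + 4*g^2 + 3*g) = g*(g - 5)*(g^2 + 4*g + 3) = g*(g - 5)*(g + 3)*(g + 1)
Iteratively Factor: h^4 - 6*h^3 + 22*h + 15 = (h - 5)*(h^3 - h^2 - 5*h - 3) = (h - 5)*(h + 1)*(h^2 - 2*h - 3) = (h - 5)*(h - 3)*(h + 1)*(h + 1)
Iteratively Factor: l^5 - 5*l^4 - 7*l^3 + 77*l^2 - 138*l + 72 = (l - 3)*(l^4 - 2*l^3 - 13*l^2 + 38*l - 24) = (l - 3)*(l + 4)*(l^3 - 6*l^2 + 11*l - 6) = (l - 3)*(l - 2)*(l + 4)*(l^2 - 4*l + 3) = (l - 3)*(l - 2)*(l - 1)*(l + 4)*(l - 3)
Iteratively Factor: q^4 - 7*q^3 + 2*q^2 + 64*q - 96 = (q - 2)*(q^3 - 5*q^2 - 8*q + 48) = (q - 4)*(q - 2)*(q^2 - q - 12) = (q - 4)*(q - 2)*(q + 3)*(q - 4)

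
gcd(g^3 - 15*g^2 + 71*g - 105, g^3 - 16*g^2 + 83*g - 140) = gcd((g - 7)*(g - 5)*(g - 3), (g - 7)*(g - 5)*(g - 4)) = g^2 - 12*g + 35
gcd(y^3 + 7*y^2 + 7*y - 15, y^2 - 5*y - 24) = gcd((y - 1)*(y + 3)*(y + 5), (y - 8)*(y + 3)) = y + 3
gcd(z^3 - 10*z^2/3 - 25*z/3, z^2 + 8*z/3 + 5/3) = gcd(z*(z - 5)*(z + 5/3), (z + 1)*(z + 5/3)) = z + 5/3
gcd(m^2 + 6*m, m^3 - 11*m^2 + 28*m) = m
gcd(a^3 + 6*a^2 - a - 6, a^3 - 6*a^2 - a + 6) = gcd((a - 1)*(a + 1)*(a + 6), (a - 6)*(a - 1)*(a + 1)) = a^2 - 1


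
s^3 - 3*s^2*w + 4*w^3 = (s - 2*w)^2*(s + w)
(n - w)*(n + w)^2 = n^3 + n^2*w - n*w^2 - w^3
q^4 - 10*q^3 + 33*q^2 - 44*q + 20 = (q - 5)*(q - 2)^2*(q - 1)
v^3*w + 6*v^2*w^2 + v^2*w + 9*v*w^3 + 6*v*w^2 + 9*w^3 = (v + 3*w)^2*(v*w + w)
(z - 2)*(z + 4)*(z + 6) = z^3 + 8*z^2 + 4*z - 48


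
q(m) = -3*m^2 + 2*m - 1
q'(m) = 2 - 6*m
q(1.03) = -2.12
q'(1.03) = -4.18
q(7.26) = -144.60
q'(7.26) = -41.56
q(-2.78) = -29.75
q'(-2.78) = 18.68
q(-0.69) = -3.81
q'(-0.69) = 6.14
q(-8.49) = -234.22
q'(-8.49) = 52.94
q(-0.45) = -2.51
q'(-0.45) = 4.70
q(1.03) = -2.12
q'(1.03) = -4.18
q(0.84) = -1.44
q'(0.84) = -3.04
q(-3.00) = -34.00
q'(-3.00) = 20.00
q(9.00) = -226.00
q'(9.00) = -52.00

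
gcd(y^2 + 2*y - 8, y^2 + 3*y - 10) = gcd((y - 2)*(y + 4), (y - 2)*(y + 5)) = y - 2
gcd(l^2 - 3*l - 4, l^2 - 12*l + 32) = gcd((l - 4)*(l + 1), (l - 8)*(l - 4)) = l - 4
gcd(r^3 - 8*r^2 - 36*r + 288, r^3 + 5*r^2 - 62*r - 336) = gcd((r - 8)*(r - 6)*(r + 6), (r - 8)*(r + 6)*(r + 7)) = r^2 - 2*r - 48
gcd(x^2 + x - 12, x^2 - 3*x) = x - 3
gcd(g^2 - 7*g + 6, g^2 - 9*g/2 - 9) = g - 6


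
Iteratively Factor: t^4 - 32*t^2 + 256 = (t + 4)*(t^3 - 4*t^2 - 16*t + 64) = (t - 4)*(t + 4)*(t^2 - 16) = (t - 4)^2*(t + 4)*(t + 4)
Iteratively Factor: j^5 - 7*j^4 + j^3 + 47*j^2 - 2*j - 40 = (j + 1)*(j^4 - 8*j^3 + 9*j^2 + 38*j - 40) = (j + 1)*(j + 2)*(j^3 - 10*j^2 + 29*j - 20) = (j - 5)*(j + 1)*(j + 2)*(j^2 - 5*j + 4) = (j - 5)*(j - 4)*(j + 1)*(j + 2)*(j - 1)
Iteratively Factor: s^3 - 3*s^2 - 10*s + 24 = (s - 2)*(s^2 - s - 12) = (s - 2)*(s + 3)*(s - 4)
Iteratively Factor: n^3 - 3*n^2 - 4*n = (n - 4)*(n^2 + n) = n*(n - 4)*(n + 1)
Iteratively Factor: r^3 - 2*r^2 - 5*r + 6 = (r + 2)*(r^2 - 4*r + 3) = (r - 1)*(r + 2)*(r - 3)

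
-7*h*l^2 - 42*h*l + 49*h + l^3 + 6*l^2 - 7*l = (-7*h + l)*(l - 1)*(l + 7)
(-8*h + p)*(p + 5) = -8*h*p - 40*h + p^2 + 5*p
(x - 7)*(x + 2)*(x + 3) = x^3 - 2*x^2 - 29*x - 42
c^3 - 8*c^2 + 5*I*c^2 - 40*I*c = c*(c - 8)*(c + 5*I)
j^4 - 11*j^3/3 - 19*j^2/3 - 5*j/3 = j*(j - 5)*(j + 1/3)*(j + 1)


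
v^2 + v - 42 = (v - 6)*(v + 7)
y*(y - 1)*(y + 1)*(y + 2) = y^4 + 2*y^3 - y^2 - 2*y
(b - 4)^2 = b^2 - 8*b + 16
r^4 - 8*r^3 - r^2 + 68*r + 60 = (r - 6)*(r - 5)*(r + 1)*(r + 2)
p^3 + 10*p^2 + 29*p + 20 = (p + 1)*(p + 4)*(p + 5)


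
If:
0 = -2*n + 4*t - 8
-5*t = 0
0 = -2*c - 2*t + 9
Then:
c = 9/2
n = -4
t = 0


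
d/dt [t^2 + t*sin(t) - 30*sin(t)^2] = t*cos(t) + 2*t + sin(t) - 30*sin(2*t)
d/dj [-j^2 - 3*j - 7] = -2*j - 3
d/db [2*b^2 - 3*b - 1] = 4*b - 3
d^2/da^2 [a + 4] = 0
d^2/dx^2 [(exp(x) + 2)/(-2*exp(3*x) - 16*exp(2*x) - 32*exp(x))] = (-2*exp(3*x) - 5*exp(2*x) - 16*exp(x) - 16)*exp(-x)/(exp(4*x) + 16*exp(3*x) + 96*exp(2*x) + 256*exp(x) + 256)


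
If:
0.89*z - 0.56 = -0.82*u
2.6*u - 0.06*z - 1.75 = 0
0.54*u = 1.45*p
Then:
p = 0.25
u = 0.67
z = 0.01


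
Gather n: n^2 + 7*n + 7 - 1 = n^2 + 7*n + 6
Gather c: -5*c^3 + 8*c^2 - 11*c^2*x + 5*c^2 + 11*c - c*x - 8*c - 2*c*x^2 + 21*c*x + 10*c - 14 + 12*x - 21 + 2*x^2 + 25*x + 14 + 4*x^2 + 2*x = -5*c^3 + c^2*(13 - 11*x) + c*(-2*x^2 + 20*x + 13) + 6*x^2 + 39*x - 21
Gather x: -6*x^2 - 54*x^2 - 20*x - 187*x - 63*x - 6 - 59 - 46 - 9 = -60*x^2 - 270*x - 120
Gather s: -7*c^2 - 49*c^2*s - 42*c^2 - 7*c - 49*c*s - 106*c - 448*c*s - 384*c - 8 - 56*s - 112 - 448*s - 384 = -49*c^2 - 497*c + s*(-49*c^2 - 497*c - 504) - 504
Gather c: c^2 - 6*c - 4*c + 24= c^2 - 10*c + 24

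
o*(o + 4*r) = o^2 + 4*o*r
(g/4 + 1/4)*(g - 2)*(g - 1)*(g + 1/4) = g^4/4 - 7*g^3/16 - 3*g^2/8 + 7*g/16 + 1/8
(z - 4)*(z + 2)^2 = z^3 - 12*z - 16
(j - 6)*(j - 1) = j^2 - 7*j + 6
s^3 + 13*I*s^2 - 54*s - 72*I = (s + 3*I)*(s + 4*I)*(s + 6*I)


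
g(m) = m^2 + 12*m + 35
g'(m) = 2*m + 12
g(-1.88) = 15.97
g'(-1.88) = 8.24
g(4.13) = 101.62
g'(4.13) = 20.26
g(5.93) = 141.32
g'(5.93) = 23.86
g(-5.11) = -0.21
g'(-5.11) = 1.78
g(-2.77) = 9.43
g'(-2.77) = 6.46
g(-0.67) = 27.41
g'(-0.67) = 10.66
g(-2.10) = 14.21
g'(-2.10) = 7.80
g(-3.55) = 5.00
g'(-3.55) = 4.90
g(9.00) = 224.00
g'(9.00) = 30.00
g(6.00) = 143.00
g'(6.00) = 24.00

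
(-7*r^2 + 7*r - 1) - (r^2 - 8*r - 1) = -8*r^2 + 15*r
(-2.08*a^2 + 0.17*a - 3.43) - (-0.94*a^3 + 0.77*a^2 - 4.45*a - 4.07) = 0.94*a^3 - 2.85*a^2 + 4.62*a + 0.64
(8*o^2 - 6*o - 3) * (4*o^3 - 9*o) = 32*o^5 - 24*o^4 - 84*o^3 + 54*o^2 + 27*o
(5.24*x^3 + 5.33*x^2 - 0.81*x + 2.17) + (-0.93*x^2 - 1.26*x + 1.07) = 5.24*x^3 + 4.4*x^2 - 2.07*x + 3.24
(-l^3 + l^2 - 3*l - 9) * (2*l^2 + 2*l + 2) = -2*l^5 - 6*l^3 - 22*l^2 - 24*l - 18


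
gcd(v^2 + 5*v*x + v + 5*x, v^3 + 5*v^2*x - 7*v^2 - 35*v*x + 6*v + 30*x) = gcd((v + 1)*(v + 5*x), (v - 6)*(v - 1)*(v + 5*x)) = v + 5*x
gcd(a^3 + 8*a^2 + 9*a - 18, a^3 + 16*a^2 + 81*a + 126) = a^2 + 9*a + 18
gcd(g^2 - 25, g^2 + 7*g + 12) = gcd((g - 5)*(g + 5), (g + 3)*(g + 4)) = 1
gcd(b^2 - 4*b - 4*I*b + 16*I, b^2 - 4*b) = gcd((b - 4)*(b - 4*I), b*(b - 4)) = b - 4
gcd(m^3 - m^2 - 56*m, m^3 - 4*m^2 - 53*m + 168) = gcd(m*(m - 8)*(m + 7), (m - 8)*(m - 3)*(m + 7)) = m^2 - m - 56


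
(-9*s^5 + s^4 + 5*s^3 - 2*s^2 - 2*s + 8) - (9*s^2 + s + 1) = -9*s^5 + s^4 + 5*s^3 - 11*s^2 - 3*s + 7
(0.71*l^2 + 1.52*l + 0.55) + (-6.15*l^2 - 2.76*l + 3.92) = -5.44*l^2 - 1.24*l + 4.47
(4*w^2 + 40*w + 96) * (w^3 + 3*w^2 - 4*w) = 4*w^5 + 52*w^4 + 200*w^3 + 128*w^2 - 384*w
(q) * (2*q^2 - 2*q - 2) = 2*q^3 - 2*q^2 - 2*q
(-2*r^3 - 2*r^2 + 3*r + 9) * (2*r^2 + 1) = -4*r^5 - 4*r^4 + 4*r^3 + 16*r^2 + 3*r + 9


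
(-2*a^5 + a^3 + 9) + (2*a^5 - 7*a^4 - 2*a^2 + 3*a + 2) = -7*a^4 + a^3 - 2*a^2 + 3*a + 11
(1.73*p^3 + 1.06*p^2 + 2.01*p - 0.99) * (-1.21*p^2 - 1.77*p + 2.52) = -2.0933*p^5 - 4.3447*p^4 + 0.0513000000000006*p^3 + 0.311400000000001*p^2 + 6.8175*p - 2.4948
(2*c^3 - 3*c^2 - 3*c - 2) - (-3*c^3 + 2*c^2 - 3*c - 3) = 5*c^3 - 5*c^2 + 1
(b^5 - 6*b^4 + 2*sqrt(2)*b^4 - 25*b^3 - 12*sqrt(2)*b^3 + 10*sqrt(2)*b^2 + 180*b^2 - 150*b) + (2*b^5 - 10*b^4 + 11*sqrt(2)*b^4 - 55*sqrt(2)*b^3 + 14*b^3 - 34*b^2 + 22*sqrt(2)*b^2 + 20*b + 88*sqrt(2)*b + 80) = 3*b^5 - 16*b^4 + 13*sqrt(2)*b^4 - 67*sqrt(2)*b^3 - 11*b^3 + 32*sqrt(2)*b^2 + 146*b^2 - 130*b + 88*sqrt(2)*b + 80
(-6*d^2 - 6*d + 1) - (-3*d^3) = 3*d^3 - 6*d^2 - 6*d + 1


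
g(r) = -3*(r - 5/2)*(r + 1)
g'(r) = 9/2 - 6*r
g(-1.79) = -10.17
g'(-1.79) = 15.24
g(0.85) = 9.16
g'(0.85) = -0.60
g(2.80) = -3.42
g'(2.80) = -12.30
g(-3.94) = -56.80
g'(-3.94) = 28.14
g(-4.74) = -81.23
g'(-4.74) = 32.94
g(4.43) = -31.44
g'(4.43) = -22.08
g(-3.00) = -33.00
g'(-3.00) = 22.50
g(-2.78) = -28.20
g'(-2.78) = 21.18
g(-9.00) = -276.00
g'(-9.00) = 58.50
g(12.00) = -370.50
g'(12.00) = -67.50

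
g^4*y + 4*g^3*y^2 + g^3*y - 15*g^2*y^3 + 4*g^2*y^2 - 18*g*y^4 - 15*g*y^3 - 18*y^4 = (g - 3*y)*(g + y)*(g + 6*y)*(g*y + y)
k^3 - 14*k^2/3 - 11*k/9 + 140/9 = (k - 4)*(k - 7/3)*(k + 5/3)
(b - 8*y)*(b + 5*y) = b^2 - 3*b*y - 40*y^2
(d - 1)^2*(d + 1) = d^3 - d^2 - d + 1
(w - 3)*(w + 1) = w^2 - 2*w - 3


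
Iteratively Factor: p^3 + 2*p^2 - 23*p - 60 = (p - 5)*(p^2 + 7*p + 12) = (p - 5)*(p + 4)*(p + 3)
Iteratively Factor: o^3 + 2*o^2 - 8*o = (o - 2)*(o^2 + 4*o) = (o - 2)*(o + 4)*(o)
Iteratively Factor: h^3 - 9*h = (h + 3)*(h^2 - 3*h) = h*(h + 3)*(h - 3)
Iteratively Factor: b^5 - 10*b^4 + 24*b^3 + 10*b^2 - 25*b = (b - 5)*(b^4 - 5*b^3 - b^2 + 5*b) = (b - 5)^2*(b^3 - b) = b*(b - 5)^2*(b^2 - 1) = b*(b - 5)^2*(b + 1)*(b - 1)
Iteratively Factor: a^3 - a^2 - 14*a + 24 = (a + 4)*(a^2 - 5*a + 6) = (a - 3)*(a + 4)*(a - 2)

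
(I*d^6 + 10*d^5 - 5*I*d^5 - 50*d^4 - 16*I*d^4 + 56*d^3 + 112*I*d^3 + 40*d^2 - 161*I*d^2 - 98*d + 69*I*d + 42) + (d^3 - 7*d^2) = I*d^6 + 10*d^5 - 5*I*d^5 - 50*d^4 - 16*I*d^4 + 57*d^3 + 112*I*d^3 + 33*d^2 - 161*I*d^2 - 98*d + 69*I*d + 42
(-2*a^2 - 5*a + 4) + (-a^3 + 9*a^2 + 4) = -a^3 + 7*a^2 - 5*a + 8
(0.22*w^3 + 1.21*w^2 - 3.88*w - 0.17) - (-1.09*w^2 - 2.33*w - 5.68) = 0.22*w^3 + 2.3*w^2 - 1.55*w + 5.51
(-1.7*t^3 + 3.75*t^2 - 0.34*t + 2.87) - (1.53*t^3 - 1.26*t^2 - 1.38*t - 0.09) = -3.23*t^3 + 5.01*t^2 + 1.04*t + 2.96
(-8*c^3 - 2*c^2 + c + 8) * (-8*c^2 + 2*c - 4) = 64*c^5 + 20*c^3 - 54*c^2 + 12*c - 32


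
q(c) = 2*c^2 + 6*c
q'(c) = 4*c + 6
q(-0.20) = -1.12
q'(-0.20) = 5.20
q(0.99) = 7.90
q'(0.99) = 9.96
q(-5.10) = 21.42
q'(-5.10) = -14.40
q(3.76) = 50.84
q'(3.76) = 21.04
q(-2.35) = -3.06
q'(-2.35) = -3.40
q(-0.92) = -3.83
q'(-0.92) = 2.32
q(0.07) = 0.43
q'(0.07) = 6.28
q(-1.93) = -4.13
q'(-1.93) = -1.72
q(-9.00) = 108.00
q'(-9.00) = -30.00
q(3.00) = 36.00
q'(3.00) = 18.00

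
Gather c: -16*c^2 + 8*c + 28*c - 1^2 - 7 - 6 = -16*c^2 + 36*c - 14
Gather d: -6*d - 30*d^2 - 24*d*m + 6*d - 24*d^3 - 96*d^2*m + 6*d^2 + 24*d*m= -24*d^3 + d^2*(-96*m - 24)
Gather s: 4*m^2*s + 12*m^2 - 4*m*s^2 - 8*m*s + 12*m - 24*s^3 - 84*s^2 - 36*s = 12*m^2 + 12*m - 24*s^3 + s^2*(-4*m - 84) + s*(4*m^2 - 8*m - 36)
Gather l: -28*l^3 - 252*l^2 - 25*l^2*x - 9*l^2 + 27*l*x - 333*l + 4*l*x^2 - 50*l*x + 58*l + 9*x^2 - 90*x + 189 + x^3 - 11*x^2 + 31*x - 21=-28*l^3 + l^2*(-25*x - 261) + l*(4*x^2 - 23*x - 275) + x^3 - 2*x^2 - 59*x + 168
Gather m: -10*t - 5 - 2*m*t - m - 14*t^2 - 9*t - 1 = m*(-2*t - 1) - 14*t^2 - 19*t - 6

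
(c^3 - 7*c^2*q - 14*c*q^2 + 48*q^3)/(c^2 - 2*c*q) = c - 5*q - 24*q^2/c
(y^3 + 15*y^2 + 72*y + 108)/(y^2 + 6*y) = y + 9 + 18/y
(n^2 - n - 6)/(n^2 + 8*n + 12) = (n - 3)/(n + 6)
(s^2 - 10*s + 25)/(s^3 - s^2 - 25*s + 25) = (s - 5)/(s^2 + 4*s - 5)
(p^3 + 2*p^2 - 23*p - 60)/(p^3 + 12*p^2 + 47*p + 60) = (p - 5)/(p + 5)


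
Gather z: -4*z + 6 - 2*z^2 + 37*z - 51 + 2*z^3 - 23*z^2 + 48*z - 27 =2*z^3 - 25*z^2 + 81*z - 72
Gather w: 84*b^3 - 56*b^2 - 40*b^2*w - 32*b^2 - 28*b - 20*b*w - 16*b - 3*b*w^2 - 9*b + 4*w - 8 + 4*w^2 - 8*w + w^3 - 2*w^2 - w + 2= 84*b^3 - 88*b^2 - 53*b + w^3 + w^2*(2 - 3*b) + w*(-40*b^2 - 20*b - 5) - 6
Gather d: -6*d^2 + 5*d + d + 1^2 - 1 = -6*d^2 + 6*d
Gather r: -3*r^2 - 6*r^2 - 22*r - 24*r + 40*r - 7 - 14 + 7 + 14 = -9*r^2 - 6*r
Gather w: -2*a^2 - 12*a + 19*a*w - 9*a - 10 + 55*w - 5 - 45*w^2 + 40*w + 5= -2*a^2 - 21*a - 45*w^2 + w*(19*a + 95) - 10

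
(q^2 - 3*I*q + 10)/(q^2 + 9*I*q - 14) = (q - 5*I)/(q + 7*I)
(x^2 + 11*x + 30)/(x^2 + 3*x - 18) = (x + 5)/(x - 3)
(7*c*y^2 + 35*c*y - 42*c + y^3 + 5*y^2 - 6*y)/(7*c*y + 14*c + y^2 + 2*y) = (y^2 + 5*y - 6)/(y + 2)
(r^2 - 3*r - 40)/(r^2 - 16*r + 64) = (r + 5)/(r - 8)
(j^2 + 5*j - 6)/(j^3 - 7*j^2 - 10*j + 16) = (j + 6)/(j^2 - 6*j - 16)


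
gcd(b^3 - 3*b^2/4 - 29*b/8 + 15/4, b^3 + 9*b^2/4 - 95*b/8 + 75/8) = b^2 - 11*b/4 + 15/8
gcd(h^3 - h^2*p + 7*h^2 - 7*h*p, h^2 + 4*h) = h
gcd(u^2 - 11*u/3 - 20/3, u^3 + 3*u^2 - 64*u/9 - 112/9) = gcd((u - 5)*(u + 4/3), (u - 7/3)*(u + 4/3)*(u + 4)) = u + 4/3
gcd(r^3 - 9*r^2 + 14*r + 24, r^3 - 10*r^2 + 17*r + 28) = r^2 - 3*r - 4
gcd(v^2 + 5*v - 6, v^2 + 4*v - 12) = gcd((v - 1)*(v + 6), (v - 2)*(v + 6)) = v + 6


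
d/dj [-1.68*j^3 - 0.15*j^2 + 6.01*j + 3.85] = -5.04*j^2 - 0.3*j + 6.01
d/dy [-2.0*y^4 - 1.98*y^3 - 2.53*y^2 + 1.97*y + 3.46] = -8.0*y^3 - 5.94*y^2 - 5.06*y + 1.97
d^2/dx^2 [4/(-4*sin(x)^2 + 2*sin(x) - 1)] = 8*(32*sin(x)^3 - 12*sin(x)^2 - 54*sin(x) + 25)*sin(x)/(4*sin(x)^2 - 2*sin(x) + 1)^3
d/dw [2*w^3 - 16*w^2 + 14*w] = 6*w^2 - 32*w + 14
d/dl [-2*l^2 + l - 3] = 1 - 4*l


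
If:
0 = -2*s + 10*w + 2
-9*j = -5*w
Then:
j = 5*w/9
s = 5*w + 1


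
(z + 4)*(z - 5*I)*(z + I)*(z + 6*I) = z^4 + 4*z^3 + 2*I*z^3 + 29*z^2 + 8*I*z^2 + 116*z + 30*I*z + 120*I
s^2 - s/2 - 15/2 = (s - 3)*(s + 5/2)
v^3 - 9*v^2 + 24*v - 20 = (v - 5)*(v - 2)^2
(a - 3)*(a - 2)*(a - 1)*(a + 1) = a^4 - 5*a^3 + 5*a^2 + 5*a - 6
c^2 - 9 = (c - 3)*(c + 3)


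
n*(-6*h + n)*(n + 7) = -6*h*n^2 - 42*h*n + n^3 + 7*n^2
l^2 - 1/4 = (l - 1/2)*(l + 1/2)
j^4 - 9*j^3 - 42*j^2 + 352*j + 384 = (j - 8)^2*(j + 1)*(j + 6)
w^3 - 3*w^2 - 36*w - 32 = (w - 8)*(w + 1)*(w + 4)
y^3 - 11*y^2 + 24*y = y*(y - 8)*(y - 3)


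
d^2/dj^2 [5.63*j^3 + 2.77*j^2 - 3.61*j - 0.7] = 33.78*j + 5.54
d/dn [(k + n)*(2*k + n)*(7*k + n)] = 23*k^2 + 20*k*n + 3*n^2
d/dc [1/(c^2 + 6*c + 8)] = 2*(-c - 3)/(c^2 + 6*c + 8)^2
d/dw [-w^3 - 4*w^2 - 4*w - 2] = -3*w^2 - 8*w - 4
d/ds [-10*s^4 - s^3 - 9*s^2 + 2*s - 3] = -40*s^3 - 3*s^2 - 18*s + 2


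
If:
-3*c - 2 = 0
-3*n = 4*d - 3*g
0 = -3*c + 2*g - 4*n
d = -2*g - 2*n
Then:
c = -2/3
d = -4/9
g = -5/27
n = 11/27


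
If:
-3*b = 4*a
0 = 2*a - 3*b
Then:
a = 0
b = 0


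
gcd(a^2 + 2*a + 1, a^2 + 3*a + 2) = a + 1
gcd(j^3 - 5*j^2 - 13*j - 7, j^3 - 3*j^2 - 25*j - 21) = j^2 - 6*j - 7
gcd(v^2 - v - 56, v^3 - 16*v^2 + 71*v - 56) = v - 8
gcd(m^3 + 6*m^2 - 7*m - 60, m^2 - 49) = 1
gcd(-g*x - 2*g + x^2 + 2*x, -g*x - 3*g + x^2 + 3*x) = -g + x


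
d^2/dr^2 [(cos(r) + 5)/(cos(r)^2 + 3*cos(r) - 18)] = (-9*(1 - cos(2*r))^2*cos(r) - 17*(1 - cos(2*r))^2 - 2035*cos(r) - 926*cos(2*r) - 159*cos(3*r) + 2*cos(5*r) + 654)/(4*(cos(r) - 3)^3*(cos(r) + 6)^3)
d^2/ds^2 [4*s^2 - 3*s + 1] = 8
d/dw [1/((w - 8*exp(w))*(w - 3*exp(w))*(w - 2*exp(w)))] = ((w - 8*exp(w))*(w - 3*exp(w))*(2*exp(w) - 1) + (w - 8*exp(w))*(w - 2*exp(w))*(3*exp(w) - 1) + (w - 3*exp(w))*(w - 2*exp(w))*(8*exp(w) - 1))/((w - 8*exp(w))^2*(w - 3*exp(w))^2*(w - 2*exp(w))^2)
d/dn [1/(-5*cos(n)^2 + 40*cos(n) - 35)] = 2*(4 - cos(n))*sin(n)/(5*(cos(n)^2 - 8*cos(n) + 7)^2)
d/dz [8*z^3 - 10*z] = 24*z^2 - 10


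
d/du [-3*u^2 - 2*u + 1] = -6*u - 2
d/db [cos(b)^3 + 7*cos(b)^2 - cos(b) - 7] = (-3*cos(b)^2 - 14*cos(b) + 1)*sin(b)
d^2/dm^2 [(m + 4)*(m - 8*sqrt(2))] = 2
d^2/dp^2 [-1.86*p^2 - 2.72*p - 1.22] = -3.72000000000000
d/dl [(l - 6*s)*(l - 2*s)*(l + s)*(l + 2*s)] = 4*l^3 - 15*l^2*s - 20*l*s^2 + 20*s^3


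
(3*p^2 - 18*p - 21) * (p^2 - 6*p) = 3*p^4 - 36*p^3 + 87*p^2 + 126*p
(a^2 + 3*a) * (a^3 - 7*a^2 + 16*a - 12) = a^5 - 4*a^4 - 5*a^3 + 36*a^2 - 36*a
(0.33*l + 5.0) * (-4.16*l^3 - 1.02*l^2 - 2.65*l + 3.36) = -1.3728*l^4 - 21.1366*l^3 - 5.9745*l^2 - 12.1412*l + 16.8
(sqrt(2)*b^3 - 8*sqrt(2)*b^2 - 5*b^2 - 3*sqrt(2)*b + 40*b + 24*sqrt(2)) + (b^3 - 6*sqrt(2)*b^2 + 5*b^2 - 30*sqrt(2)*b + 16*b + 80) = b^3 + sqrt(2)*b^3 - 14*sqrt(2)*b^2 - 33*sqrt(2)*b + 56*b + 24*sqrt(2) + 80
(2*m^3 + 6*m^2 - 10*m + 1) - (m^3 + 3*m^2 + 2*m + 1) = m^3 + 3*m^2 - 12*m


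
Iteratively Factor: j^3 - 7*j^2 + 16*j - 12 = (j - 2)*(j^2 - 5*j + 6) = (j - 2)^2*(j - 3)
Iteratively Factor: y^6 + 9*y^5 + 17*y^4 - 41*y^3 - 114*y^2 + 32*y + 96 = (y + 1)*(y^5 + 8*y^4 + 9*y^3 - 50*y^2 - 64*y + 96) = (y + 1)*(y + 4)*(y^4 + 4*y^3 - 7*y^2 - 22*y + 24) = (y - 1)*(y + 1)*(y + 4)*(y^3 + 5*y^2 - 2*y - 24) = (y - 1)*(y + 1)*(y + 3)*(y + 4)*(y^2 + 2*y - 8) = (y - 2)*(y - 1)*(y + 1)*(y + 3)*(y + 4)*(y + 4)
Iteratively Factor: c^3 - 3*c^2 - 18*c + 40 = (c - 5)*(c^2 + 2*c - 8) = (c - 5)*(c - 2)*(c + 4)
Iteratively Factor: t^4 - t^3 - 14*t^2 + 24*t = (t - 3)*(t^3 + 2*t^2 - 8*t) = t*(t - 3)*(t^2 + 2*t - 8) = t*(t - 3)*(t + 4)*(t - 2)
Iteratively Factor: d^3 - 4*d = (d + 2)*(d^2 - 2*d) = d*(d + 2)*(d - 2)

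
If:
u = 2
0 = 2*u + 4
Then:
No Solution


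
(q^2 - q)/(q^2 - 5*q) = (q - 1)/(q - 5)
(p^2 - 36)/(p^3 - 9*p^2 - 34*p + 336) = (p - 6)/(p^2 - 15*p + 56)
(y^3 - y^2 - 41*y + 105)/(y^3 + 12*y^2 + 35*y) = (y^2 - 8*y + 15)/(y*(y + 5))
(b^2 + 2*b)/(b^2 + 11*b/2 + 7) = 2*b/(2*b + 7)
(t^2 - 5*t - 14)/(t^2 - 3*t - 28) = (t + 2)/(t + 4)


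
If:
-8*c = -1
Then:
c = 1/8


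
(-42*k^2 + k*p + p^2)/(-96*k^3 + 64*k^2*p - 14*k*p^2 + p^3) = (7*k + p)/(16*k^2 - 8*k*p + p^2)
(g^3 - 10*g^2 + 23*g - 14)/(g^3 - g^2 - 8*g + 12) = (g^2 - 8*g + 7)/(g^2 + g - 6)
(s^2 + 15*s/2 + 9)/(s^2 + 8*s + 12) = (s + 3/2)/(s + 2)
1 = 1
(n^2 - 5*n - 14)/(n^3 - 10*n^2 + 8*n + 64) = (n - 7)/(n^2 - 12*n + 32)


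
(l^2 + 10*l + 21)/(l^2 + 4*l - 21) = (l + 3)/(l - 3)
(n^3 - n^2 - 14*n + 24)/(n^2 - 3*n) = n + 2 - 8/n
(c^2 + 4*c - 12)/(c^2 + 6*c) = (c - 2)/c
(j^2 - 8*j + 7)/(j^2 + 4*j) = (j^2 - 8*j + 7)/(j*(j + 4))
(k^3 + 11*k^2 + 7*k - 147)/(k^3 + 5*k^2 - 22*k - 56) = (k^2 + 4*k - 21)/(k^2 - 2*k - 8)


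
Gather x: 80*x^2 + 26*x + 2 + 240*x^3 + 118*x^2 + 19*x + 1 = 240*x^3 + 198*x^2 + 45*x + 3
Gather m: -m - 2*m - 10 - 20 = -3*m - 30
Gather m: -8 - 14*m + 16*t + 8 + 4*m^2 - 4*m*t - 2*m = 4*m^2 + m*(-4*t - 16) + 16*t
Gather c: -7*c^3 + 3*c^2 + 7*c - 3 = -7*c^3 + 3*c^2 + 7*c - 3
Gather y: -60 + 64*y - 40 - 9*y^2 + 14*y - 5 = -9*y^2 + 78*y - 105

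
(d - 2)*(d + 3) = d^2 + d - 6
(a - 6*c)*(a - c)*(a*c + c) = a^3*c - 7*a^2*c^2 + a^2*c + 6*a*c^3 - 7*a*c^2 + 6*c^3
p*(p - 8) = p^2 - 8*p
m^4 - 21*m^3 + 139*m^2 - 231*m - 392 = (m - 8)*(m - 7)^2*(m + 1)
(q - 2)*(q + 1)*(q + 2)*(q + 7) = q^4 + 8*q^3 + 3*q^2 - 32*q - 28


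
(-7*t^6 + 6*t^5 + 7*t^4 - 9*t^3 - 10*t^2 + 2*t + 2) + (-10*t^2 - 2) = -7*t^6 + 6*t^5 + 7*t^4 - 9*t^3 - 20*t^2 + 2*t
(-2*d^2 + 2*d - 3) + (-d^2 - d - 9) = -3*d^2 + d - 12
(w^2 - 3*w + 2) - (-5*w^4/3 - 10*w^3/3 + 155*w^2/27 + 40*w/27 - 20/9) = 5*w^4/3 + 10*w^3/3 - 128*w^2/27 - 121*w/27 + 38/9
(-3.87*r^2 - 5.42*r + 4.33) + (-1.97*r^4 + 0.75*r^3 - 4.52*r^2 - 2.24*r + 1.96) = -1.97*r^4 + 0.75*r^3 - 8.39*r^2 - 7.66*r + 6.29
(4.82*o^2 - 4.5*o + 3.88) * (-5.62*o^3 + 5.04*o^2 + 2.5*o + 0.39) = -27.0884*o^5 + 49.5828*o^4 - 32.4356*o^3 + 10.185*o^2 + 7.945*o + 1.5132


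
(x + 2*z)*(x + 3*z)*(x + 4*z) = x^3 + 9*x^2*z + 26*x*z^2 + 24*z^3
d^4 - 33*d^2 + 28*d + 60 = (d - 5)*(d - 2)*(d + 1)*(d + 6)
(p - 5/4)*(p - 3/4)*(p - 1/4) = p^3 - 9*p^2/4 + 23*p/16 - 15/64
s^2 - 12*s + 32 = (s - 8)*(s - 4)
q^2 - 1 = (q - 1)*(q + 1)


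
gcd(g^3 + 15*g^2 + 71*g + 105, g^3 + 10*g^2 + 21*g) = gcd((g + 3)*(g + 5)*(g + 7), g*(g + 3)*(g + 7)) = g^2 + 10*g + 21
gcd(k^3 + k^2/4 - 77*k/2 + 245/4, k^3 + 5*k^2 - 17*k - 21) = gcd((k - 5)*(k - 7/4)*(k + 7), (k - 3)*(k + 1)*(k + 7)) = k + 7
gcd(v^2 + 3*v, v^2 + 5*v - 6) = 1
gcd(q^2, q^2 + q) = q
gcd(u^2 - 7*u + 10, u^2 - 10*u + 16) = u - 2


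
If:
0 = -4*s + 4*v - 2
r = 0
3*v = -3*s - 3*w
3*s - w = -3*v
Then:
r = 0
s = -1/4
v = 1/4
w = 0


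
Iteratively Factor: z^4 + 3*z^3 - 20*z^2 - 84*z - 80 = (z + 2)*(z^3 + z^2 - 22*z - 40) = (z + 2)^2*(z^2 - z - 20) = (z - 5)*(z + 2)^2*(z + 4)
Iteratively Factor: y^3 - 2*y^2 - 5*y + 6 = (y - 3)*(y^2 + y - 2) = (y - 3)*(y - 1)*(y + 2)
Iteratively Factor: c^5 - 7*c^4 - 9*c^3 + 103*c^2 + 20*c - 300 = (c + 2)*(c^4 - 9*c^3 + 9*c^2 + 85*c - 150) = (c - 5)*(c + 2)*(c^3 - 4*c^2 - 11*c + 30) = (c - 5)*(c + 2)*(c + 3)*(c^2 - 7*c + 10) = (c - 5)*(c - 2)*(c + 2)*(c + 3)*(c - 5)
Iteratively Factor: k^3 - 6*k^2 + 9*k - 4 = (k - 4)*(k^2 - 2*k + 1) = (k - 4)*(k - 1)*(k - 1)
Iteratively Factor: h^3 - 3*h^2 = (h)*(h^2 - 3*h) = h*(h - 3)*(h)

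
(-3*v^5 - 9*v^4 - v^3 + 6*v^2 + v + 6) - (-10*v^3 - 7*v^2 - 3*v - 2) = -3*v^5 - 9*v^4 + 9*v^3 + 13*v^2 + 4*v + 8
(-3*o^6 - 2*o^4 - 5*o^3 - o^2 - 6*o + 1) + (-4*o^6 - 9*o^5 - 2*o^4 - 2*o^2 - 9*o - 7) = -7*o^6 - 9*o^5 - 4*o^4 - 5*o^3 - 3*o^2 - 15*o - 6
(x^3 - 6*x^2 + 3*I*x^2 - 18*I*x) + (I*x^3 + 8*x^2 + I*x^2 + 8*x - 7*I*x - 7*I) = x^3 + I*x^3 + 2*x^2 + 4*I*x^2 + 8*x - 25*I*x - 7*I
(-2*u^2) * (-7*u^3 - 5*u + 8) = 14*u^5 + 10*u^3 - 16*u^2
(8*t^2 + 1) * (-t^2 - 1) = -8*t^4 - 9*t^2 - 1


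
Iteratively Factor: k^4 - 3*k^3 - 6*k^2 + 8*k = (k - 4)*(k^3 + k^2 - 2*k) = (k - 4)*(k - 1)*(k^2 + 2*k) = (k - 4)*(k - 1)*(k + 2)*(k)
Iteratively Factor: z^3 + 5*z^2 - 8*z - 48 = (z - 3)*(z^2 + 8*z + 16) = (z - 3)*(z + 4)*(z + 4)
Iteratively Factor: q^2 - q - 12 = (q + 3)*(q - 4)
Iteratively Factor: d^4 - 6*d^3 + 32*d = (d + 2)*(d^3 - 8*d^2 + 16*d) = d*(d + 2)*(d^2 - 8*d + 16) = d*(d - 4)*(d + 2)*(d - 4)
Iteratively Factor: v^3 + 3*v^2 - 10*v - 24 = (v + 4)*(v^2 - v - 6) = (v + 2)*(v + 4)*(v - 3)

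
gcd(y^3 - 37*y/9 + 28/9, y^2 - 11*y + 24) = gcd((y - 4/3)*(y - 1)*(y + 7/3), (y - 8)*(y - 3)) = 1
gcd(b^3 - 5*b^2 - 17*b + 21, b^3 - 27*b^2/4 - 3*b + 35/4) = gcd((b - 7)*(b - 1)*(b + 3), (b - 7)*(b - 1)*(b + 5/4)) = b^2 - 8*b + 7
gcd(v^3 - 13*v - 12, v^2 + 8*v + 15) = v + 3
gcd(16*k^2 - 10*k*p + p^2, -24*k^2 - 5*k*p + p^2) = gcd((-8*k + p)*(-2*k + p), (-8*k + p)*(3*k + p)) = -8*k + p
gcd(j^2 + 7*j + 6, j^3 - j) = j + 1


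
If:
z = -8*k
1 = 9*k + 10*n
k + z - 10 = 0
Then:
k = -10/7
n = 97/70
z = 80/7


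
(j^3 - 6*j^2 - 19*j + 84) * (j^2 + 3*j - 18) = j^5 - 3*j^4 - 55*j^3 + 135*j^2 + 594*j - 1512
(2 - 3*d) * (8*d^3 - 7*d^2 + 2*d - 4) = -24*d^4 + 37*d^3 - 20*d^2 + 16*d - 8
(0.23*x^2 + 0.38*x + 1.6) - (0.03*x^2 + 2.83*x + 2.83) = 0.2*x^2 - 2.45*x - 1.23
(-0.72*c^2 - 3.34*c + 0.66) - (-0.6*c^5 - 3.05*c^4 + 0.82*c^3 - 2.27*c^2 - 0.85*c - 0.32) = 0.6*c^5 + 3.05*c^4 - 0.82*c^3 + 1.55*c^2 - 2.49*c + 0.98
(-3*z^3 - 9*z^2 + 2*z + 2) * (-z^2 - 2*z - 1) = 3*z^5 + 15*z^4 + 19*z^3 + 3*z^2 - 6*z - 2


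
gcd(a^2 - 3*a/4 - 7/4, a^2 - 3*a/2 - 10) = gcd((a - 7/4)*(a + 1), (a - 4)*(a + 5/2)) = 1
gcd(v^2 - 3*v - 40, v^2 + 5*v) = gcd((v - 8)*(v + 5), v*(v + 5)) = v + 5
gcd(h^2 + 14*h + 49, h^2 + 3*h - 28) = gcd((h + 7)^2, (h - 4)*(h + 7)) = h + 7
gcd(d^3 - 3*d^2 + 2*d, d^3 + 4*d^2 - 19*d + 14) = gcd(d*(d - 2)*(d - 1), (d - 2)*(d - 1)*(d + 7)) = d^2 - 3*d + 2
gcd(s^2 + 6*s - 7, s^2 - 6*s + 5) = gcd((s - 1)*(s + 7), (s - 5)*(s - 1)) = s - 1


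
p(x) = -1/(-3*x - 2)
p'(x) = -3/(-3*x - 2)^2 = -3/(3*x + 2)^2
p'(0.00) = -0.75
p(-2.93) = -0.15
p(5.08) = 0.06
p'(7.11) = -0.01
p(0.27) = 0.36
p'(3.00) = -0.02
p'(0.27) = -0.38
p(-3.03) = -0.14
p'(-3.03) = -0.06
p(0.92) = 0.21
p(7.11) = 0.04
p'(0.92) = -0.13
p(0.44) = 0.30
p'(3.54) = -0.02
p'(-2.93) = -0.07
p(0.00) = 0.50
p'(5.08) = -0.01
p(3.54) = 0.08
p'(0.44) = -0.27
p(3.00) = 0.09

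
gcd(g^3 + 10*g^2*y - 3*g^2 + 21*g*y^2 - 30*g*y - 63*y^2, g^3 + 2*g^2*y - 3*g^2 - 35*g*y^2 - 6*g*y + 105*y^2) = g^2 + 7*g*y - 3*g - 21*y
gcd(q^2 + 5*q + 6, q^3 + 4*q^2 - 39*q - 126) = q + 3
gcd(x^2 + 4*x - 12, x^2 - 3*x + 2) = x - 2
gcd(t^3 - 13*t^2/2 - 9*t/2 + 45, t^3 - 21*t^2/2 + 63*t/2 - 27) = t^2 - 9*t + 18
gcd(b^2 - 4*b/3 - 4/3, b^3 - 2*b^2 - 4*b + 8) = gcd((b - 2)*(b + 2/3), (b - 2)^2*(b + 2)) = b - 2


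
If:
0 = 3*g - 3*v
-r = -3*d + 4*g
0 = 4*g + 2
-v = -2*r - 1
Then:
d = -11/12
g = -1/2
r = -3/4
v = -1/2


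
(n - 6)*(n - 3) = n^2 - 9*n + 18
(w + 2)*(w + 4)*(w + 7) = w^3 + 13*w^2 + 50*w + 56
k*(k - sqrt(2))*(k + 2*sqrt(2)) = k^3 + sqrt(2)*k^2 - 4*k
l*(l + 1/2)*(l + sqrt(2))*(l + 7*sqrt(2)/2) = l^4 + l^3/2 + 9*sqrt(2)*l^3/2 + 9*sqrt(2)*l^2/4 + 7*l^2 + 7*l/2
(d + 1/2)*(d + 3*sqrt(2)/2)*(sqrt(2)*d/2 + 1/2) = sqrt(2)*d^3/2 + sqrt(2)*d^2/4 + 2*d^2 + d + 3*sqrt(2)*d/4 + 3*sqrt(2)/8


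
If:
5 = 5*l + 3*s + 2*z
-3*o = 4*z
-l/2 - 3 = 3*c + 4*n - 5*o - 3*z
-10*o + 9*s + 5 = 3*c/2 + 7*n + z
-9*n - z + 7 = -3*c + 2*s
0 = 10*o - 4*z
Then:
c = -12466/7413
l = 3314/2471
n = 849/2471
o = 0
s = -1405/2471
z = 0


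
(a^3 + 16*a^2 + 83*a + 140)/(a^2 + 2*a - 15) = (a^2 + 11*a + 28)/(a - 3)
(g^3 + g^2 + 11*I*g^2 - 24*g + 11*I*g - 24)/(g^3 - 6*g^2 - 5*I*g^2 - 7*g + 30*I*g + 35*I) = (g^2 + 11*I*g - 24)/(g^2 - g*(7 + 5*I) + 35*I)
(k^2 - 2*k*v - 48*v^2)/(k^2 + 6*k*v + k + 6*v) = (k - 8*v)/(k + 1)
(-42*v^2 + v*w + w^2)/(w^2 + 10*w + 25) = (-42*v^2 + v*w + w^2)/(w^2 + 10*w + 25)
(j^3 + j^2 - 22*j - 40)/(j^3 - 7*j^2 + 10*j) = (j^2 + 6*j + 8)/(j*(j - 2))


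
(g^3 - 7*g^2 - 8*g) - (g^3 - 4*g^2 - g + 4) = -3*g^2 - 7*g - 4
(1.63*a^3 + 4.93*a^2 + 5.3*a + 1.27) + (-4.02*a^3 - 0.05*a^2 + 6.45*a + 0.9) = -2.39*a^3 + 4.88*a^2 + 11.75*a + 2.17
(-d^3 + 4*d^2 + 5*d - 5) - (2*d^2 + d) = -d^3 + 2*d^2 + 4*d - 5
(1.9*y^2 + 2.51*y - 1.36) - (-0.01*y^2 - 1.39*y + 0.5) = 1.91*y^2 + 3.9*y - 1.86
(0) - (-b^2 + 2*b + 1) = b^2 - 2*b - 1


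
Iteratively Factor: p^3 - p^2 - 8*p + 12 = (p + 3)*(p^2 - 4*p + 4) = (p - 2)*(p + 3)*(p - 2)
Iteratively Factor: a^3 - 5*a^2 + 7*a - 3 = (a - 3)*(a^2 - 2*a + 1) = (a - 3)*(a - 1)*(a - 1)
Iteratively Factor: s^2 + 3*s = (s)*(s + 3)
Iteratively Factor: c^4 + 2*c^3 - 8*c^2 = (c - 2)*(c^3 + 4*c^2) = c*(c - 2)*(c^2 + 4*c) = c^2*(c - 2)*(c + 4)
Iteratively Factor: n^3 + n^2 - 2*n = (n - 1)*(n^2 + 2*n) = n*(n - 1)*(n + 2)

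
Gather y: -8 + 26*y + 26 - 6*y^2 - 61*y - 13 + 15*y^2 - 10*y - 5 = 9*y^2 - 45*y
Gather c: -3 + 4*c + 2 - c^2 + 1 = -c^2 + 4*c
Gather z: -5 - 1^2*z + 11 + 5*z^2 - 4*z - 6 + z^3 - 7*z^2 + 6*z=z^3 - 2*z^2 + z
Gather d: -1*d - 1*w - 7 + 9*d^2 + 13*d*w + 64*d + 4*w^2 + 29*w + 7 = 9*d^2 + d*(13*w + 63) + 4*w^2 + 28*w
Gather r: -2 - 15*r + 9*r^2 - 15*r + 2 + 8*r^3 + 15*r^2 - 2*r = 8*r^3 + 24*r^2 - 32*r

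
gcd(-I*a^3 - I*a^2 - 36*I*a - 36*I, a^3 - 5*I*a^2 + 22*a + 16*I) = 1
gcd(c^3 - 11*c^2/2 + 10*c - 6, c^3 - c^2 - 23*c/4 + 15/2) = c^2 - 7*c/2 + 3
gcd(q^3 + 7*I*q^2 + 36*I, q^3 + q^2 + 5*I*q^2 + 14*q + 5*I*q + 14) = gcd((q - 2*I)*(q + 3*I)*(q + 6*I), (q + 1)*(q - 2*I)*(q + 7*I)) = q - 2*I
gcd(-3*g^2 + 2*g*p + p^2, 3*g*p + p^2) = 3*g + p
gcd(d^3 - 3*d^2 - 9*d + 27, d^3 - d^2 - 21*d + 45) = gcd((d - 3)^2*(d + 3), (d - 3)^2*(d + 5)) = d^2 - 6*d + 9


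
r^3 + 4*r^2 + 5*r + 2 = (r + 1)^2*(r + 2)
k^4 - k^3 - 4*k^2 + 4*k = k*(k - 2)*(k - 1)*(k + 2)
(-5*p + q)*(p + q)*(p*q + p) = -5*p^3*q - 5*p^3 - 4*p^2*q^2 - 4*p^2*q + p*q^3 + p*q^2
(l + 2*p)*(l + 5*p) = l^2 + 7*l*p + 10*p^2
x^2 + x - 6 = (x - 2)*(x + 3)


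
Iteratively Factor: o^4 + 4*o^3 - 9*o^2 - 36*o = (o + 3)*(o^3 + o^2 - 12*o) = o*(o + 3)*(o^2 + o - 12) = o*(o - 3)*(o + 3)*(o + 4)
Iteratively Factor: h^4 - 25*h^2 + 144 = (h - 3)*(h^3 + 3*h^2 - 16*h - 48) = (h - 3)*(h + 3)*(h^2 - 16) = (h - 3)*(h + 3)*(h + 4)*(h - 4)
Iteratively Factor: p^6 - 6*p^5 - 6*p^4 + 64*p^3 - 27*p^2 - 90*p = (p + 3)*(p^5 - 9*p^4 + 21*p^3 + p^2 - 30*p) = (p - 5)*(p + 3)*(p^4 - 4*p^3 + p^2 + 6*p) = (p - 5)*(p - 2)*(p + 3)*(p^3 - 2*p^2 - 3*p) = (p - 5)*(p - 3)*(p - 2)*(p + 3)*(p^2 + p) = (p - 5)*(p - 3)*(p - 2)*(p + 1)*(p + 3)*(p)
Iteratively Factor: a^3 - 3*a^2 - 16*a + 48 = (a - 4)*(a^2 + a - 12) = (a - 4)*(a + 4)*(a - 3)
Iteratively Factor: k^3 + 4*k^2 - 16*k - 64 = (k + 4)*(k^2 - 16) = (k + 4)^2*(k - 4)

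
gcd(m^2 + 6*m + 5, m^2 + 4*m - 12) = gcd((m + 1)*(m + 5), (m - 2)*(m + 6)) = 1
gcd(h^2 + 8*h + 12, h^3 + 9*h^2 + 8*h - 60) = h + 6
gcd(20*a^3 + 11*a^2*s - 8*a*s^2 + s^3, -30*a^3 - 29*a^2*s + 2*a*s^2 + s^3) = -5*a^2 - 4*a*s + s^2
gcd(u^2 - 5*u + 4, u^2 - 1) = u - 1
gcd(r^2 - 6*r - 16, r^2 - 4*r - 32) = r - 8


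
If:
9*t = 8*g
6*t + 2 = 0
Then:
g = -3/8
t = -1/3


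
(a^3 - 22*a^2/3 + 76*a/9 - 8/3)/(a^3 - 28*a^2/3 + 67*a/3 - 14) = (9*a^2 - 12*a + 4)/(3*(3*a^2 - 10*a + 7))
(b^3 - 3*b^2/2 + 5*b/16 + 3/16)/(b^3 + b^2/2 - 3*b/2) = (2*b^2 - b - 3/8)/(b*(2*b + 3))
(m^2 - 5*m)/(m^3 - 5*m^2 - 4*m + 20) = m/(m^2 - 4)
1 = 1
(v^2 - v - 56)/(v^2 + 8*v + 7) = (v - 8)/(v + 1)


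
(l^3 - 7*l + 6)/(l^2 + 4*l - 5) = (l^2 + l - 6)/(l + 5)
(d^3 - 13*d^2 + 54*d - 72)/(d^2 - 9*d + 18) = d - 4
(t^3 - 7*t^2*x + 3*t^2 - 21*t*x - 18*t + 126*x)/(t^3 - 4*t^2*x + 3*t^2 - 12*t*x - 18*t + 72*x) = (-t + 7*x)/(-t + 4*x)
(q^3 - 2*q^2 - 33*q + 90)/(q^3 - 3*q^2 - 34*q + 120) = (q - 3)/(q - 4)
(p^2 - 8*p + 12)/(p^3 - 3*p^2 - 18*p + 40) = (p - 6)/(p^2 - p - 20)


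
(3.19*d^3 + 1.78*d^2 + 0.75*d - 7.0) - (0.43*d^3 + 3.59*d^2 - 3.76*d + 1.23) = 2.76*d^3 - 1.81*d^2 + 4.51*d - 8.23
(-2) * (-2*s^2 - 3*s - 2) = 4*s^2 + 6*s + 4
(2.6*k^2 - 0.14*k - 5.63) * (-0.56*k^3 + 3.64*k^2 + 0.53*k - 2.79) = -1.456*k^5 + 9.5424*k^4 + 4.0212*k^3 - 27.8214*k^2 - 2.5933*k + 15.7077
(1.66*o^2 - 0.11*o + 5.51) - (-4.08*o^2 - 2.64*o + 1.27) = 5.74*o^2 + 2.53*o + 4.24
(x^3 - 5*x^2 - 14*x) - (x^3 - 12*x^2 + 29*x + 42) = 7*x^2 - 43*x - 42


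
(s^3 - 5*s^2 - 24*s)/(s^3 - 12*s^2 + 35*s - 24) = s*(s + 3)/(s^2 - 4*s + 3)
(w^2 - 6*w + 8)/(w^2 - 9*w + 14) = (w - 4)/(w - 7)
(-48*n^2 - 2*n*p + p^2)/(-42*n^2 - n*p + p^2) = (-8*n + p)/(-7*n + p)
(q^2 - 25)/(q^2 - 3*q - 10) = (q + 5)/(q + 2)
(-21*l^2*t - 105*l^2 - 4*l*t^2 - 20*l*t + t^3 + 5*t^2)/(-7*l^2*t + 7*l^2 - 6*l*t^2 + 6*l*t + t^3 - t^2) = (3*l*t + 15*l + t^2 + 5*t)/(l*t - l + t^2 - t)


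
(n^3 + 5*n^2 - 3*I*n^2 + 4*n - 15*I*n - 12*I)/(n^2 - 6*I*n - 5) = (n^3 + n^2*(5 - 3*I) + n*(4 - 15*I) - 12*I)/(n^2 - 6*I*n - 5)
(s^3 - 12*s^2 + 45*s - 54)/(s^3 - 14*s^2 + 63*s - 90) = (s - 3)/(s - 5)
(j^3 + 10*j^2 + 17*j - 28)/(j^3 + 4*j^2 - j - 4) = (j + 7)/(j + 1)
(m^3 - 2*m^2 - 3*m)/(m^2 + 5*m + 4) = m*(m - 3)/(m + 4)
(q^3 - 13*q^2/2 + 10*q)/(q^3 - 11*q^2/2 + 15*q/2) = (q - 4)/(q - 3)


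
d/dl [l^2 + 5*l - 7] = 2*l + 5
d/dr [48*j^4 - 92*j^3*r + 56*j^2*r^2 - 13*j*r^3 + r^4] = -92*j^3 + 112*j^2*r - 39*j*r^2 + 4*r^3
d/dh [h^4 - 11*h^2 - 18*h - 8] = 4*h^3 - 22*h - 18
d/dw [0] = 0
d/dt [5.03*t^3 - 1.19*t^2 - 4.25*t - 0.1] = 15.09*t^2 - 2.38*t - 4.25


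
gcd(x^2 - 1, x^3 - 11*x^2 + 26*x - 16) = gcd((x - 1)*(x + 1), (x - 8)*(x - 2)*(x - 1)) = x - 1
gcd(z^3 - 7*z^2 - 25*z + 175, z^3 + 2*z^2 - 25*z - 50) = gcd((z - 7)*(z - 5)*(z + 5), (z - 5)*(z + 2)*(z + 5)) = z^2 - 25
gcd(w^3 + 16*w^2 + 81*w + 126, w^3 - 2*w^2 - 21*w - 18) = w + 3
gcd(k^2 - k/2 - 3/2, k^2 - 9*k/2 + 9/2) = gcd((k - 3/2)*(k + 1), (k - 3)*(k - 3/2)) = k - 3/2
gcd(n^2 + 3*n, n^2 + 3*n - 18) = 1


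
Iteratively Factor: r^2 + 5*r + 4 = (r + 1)*(r + 4)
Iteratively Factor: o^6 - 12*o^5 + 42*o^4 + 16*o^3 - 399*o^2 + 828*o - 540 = (o - 2)*(o^5 - 10*o^4 + 22*o^3 + 60*o^2 - 279*o + 270) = (o - 3)*(o - 2)*(o^4 - 7*o^3 + o^2 + 63*o - 90) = (o - 3)*(o - 2)*(o + 3)*(o^3 - 10*o^2 + 31*o - 30) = (o - 3)*(o - 2)^2*(o + 3)*(o^2 - 8*o + 15) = (o - 3)^2*(o - 2)^2*(o + 3)*(o - 5)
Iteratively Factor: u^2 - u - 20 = (u - 5)*(u + 4)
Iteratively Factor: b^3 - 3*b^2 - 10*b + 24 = (b - 2)*(b^2 - b - 12) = (b - 4)*(b - 2)*(b + 3)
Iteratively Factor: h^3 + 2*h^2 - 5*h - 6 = (h + 3)*(h^2 - h - 2) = (h + 1)*(h + 3)*(h - 2)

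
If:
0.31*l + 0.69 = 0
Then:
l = -2.23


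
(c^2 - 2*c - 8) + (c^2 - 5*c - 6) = 2*c^2 - 7*c - 14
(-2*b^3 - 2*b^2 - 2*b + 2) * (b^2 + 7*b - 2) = -2*b^5 - 16*b^4 - 12*b^3 - 8*b^2 + 18*b - 4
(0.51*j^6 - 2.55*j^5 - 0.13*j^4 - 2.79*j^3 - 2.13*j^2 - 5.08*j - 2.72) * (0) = 0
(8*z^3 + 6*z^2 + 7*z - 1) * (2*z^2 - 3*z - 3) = 16*z^5 - 12*z^4 - 28*z^3 - 41*z^2 - 18*z + 3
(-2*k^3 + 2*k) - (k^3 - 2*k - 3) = -3*k^3 + 4*k + 3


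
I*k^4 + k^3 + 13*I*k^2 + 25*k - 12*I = (k - 3*I)*(k - I)*(k + 4*I)*(I*k + 1)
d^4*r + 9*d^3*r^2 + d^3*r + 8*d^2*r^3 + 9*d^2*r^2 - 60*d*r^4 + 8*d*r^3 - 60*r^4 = (d - 2*r)*(d + 5*r)*(d + 6*r)*(d*r + r)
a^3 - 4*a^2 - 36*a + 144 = (a - 6)*(a - 4)*(a + 6)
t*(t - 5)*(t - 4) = t^3 - 9*t^2 + 20*t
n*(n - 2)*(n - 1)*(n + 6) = n^4 + 3*n^3 - 16*n^2 + 12*n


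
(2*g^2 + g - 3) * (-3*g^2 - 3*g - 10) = -6*g^4 - 9*g^3 - 14*g^2 - g + 30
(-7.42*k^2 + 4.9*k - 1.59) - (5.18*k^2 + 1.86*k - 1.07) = -12.6*k^2 + 3.04*k - 0.52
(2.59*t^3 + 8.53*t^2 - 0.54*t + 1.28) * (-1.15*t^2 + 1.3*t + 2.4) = -2.9785*t^5 - 6.4425*t^4 + 17.926*t^3 + 18.298*t^2 + 0.368*t + 3.072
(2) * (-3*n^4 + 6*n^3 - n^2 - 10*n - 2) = -6*n^4 + 12*n^3 - 2*n^2 - 20*n - 4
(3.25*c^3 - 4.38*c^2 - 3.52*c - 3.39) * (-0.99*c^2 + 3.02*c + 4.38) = -3.2175*c^5 + 14.1512*c^4 + 4.4922*c^3 - 26.4587*c^2 - 25.6554*c - 14.8482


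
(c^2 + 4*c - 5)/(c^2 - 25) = (c - 1)/(c - 5)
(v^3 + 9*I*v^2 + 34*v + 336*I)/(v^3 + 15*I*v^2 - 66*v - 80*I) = (v^2 + I*v + 42)/(v^2 + 7*I*v - 10)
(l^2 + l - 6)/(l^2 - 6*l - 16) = (-l^2 - l + 6)/(-l^2 + 6*l + 16)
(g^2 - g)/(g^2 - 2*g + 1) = g/(g - 1)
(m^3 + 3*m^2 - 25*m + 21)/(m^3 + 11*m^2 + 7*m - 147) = (m - 1)/(m + 7)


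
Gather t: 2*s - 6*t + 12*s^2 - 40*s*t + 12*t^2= 12*s^2 + 2*s + 12*t^2 + t*(-40*s - 6)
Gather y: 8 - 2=6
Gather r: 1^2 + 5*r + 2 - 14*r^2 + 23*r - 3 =-14*r^2 + 28*r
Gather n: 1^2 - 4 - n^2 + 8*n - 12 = -n^2 + 8*n - 15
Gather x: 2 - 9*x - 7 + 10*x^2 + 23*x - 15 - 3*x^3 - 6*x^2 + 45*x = -3*x^3 + 4*x^2 + 59*x - 20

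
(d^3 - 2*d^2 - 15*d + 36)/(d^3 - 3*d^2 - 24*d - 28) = (-d^3 + 2*d^2 + 15*d - 36)/(-d^3 + 3*d^2 + 24*d + 28)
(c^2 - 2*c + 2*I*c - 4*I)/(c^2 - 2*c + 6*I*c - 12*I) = (c + 2*I)/(c + 6*I)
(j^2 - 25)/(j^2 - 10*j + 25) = (j + 5)/(j - 5)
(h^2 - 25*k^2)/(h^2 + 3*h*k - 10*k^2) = (h - 5*k)/(h - 2*k)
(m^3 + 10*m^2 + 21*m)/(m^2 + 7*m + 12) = m*(m + 7)/(m + 4)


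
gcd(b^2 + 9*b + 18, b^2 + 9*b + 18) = b^2 + 9*b + 18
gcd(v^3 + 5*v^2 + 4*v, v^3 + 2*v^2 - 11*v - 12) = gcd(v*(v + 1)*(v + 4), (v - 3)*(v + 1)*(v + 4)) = v^2 + 5*v + 4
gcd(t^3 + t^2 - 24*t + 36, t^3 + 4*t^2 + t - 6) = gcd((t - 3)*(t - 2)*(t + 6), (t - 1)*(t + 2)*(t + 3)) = 1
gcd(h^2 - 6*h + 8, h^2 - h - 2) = h - 2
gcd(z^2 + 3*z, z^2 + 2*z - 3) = z + 3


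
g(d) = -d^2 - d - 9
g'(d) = -2*d - 1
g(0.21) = -9.25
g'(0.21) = -1.42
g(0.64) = -10.05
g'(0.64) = -2.28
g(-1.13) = -9.15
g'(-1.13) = 1.26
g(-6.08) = -39.89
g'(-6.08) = 11.16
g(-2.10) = -11.31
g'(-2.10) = 3.20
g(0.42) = -9.60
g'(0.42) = -1.84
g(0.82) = -10.49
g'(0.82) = -2.64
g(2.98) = -20.86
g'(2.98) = -6.96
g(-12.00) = -141.00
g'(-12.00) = 23.00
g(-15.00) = -219.00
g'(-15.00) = 29.00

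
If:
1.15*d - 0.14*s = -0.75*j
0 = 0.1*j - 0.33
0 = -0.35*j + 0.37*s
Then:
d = -1.77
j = 3.30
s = 3.12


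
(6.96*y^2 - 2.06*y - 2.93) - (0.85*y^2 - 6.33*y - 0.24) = 6.11*y^2 + 4.27*y - 2.69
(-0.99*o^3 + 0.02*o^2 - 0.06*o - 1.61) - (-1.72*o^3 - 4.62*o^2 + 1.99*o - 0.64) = 0.73*o^3 + 4.64*o^2 - 2.05*o - 0.97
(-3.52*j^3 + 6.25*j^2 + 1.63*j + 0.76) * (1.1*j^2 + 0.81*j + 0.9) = -3.872*j^5 + 4.0238*j^4 + 3.6875*j^3 + 7.7813*j^2 + 2.0826*j + 0.684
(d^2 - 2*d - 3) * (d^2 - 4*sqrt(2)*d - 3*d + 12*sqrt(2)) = d^4 - 4*sqrt(2)*d^3 - 5*d^3 + 3*d^2 + 20*sqrt(2)*d^2 - 12*sqrt(2)*d + 9*d - 36*sqrt(2)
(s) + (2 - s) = 2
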